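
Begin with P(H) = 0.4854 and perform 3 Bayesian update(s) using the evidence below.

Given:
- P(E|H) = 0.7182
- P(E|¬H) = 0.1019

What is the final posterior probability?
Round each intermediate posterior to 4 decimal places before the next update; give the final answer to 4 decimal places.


Sequential Bayesian updating:

Initial prior: P(H) = 0.4854

Update 1:
  P(E) = 0.7182 × 0.4854 + 0.1019 × 0.5146 = 0.34861428 + 0.05243774 = 0.40105202
  P(H|E) = 0.34861428 / 0.40105202 = 0.8692

Update 2:
  P(E) = 0.7182 × 0.8692 + 0.1019 × 0.1308 = 0.62425944 + 0.01332852 = 0.63758796
  P(H|E) = 0.62425944 / 0.63758796 = 0.9791

Update 3:
  P(E) = 0.7182 × 0.9791 + 0.1019 × 0.0209 = 0.70318962 + 0.00212971 = 0.70531933
  P(H|E) = 0.70318962 / 0.70531933 = 0.9970

Final posterior: 0.9970


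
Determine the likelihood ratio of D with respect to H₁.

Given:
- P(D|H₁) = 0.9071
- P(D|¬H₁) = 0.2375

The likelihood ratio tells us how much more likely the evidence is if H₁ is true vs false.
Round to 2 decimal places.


Likelihood Ratio (LR) = P(D|H₁) / P(D|¬H₁)

LR = 0.9071 / 0.2375
   = 3.82

The evidence is 3.82 times more likely if H₁ is true than if H₁ is false.
Since LR > 1, the evidence supports H₁ over ¬H₁.


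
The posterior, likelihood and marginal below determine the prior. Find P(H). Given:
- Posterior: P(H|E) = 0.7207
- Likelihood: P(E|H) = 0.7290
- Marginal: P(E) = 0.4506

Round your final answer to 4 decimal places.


From Bayes' theorem: P(H|E) = P(E|H) × P(H) / P(E)

Rearranging for P(H):
P(H) = P(H|E) × P(E) / P(E|H)
     = 0.7207 × 0.4506 / 0.7290
     = 0.32474742 / 0.7290
     = 0.4455


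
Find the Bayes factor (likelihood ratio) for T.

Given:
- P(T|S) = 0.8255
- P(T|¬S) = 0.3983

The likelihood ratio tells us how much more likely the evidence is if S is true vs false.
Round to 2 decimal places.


Likelihood Ratio (LR) = P(T|S) / P(T|¬S)

LR = 0.8255 / 0.3983
   = 2.07

The evidence is 2.07 times more likely if S is true than if S is false.
Since LR > 1, the evidence supports S over ¬S.


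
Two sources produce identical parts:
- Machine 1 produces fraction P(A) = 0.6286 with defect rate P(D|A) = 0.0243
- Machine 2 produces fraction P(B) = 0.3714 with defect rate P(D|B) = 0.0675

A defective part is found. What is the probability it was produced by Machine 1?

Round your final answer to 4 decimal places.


Let A = from Machine 1, D = defective

Given:
- P(A) = 0.6286, P(B) = 0.3714
- P(D|A) = 0.0243, P(D|B) = 0.0675

Step 1: Find P(D)
P(D) = P(D|A)P(A) + P(D|B)P(B)
     = 0.0243 × 0.6286 + 0.0675 × 0.3714
     = 0.01527498 + 0.02506950
     = 0.04034448

Step 2: Apply Bayes' theorem
P(A|D) = P(D|A)P(A) / P(D)
       = 0.01527498 / 0.04034448
       = 0.3786


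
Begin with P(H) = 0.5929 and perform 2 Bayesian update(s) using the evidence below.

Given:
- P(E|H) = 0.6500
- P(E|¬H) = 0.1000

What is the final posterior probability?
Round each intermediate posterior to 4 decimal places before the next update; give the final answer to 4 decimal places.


Sequential Bayesian updating:

Initial prior: P(H) = 0.5929

Update 1:
  P(E) = 0.6500 × 0.5929 + 0.1000 × 0.4071 = 0.38538500 + 0.04071000 = 0.42609500
  P(H|E) = 0.38538500 / 0.42609500 = 0.9045

Update 2:
  P(E) = 0.6500 × 0.9045 + 0.1000 × 0.0955 = 0.58792500 + 0.00955000 = 0.59747500
  P(H|E) = 0.58792500 / 0.59747500 = 0.9840

Final posterior: 0.9840


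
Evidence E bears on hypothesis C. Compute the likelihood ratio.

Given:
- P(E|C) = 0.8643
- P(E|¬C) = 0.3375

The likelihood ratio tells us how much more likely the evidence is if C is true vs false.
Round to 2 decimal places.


Likelihood Ratio (LR) = P(E|C) / P(E|¬C)

LR = 0.8643 / 0.3375
   = 2.56

The evidence is 2.56 times more likely if C is true than if C is false.
Since LR > 1, the evidence supports C over ¬C.


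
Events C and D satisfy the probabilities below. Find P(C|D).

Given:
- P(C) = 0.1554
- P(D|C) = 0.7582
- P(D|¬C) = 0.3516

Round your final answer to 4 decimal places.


Bayes' theorem: P(C|D) = P(D|C) × P(C) / P(D)

Step 1: Calculate P(D) using law of total probability
P(D) = P(D|C)P(C) + P(D|¬C)P(¬C)
     = 0.7582 × 0.1554 + 0.3516 × 0.8446
     = 0.11782428 + 0.29696136
     = 0.41478564

Step 2: Apply Bayes' theorem
P(C|D) = P(D|C) × P(C) / P(D)
       = 0.11782428 / 0.41478564
       = 0.2841


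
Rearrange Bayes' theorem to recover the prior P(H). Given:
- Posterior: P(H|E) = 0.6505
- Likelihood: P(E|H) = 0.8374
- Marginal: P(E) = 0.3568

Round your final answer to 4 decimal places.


From Bayes' theorem: P(H|E) = P(E|H) × P(H) / P(E)

Rearranging for P(H):
P(H) = P(H|E) × P(E) / P(E|H)
     = 0.6505 × 0.3568 / 0.8374
     = 0.23209840 / 0.8374
     = 0.2772


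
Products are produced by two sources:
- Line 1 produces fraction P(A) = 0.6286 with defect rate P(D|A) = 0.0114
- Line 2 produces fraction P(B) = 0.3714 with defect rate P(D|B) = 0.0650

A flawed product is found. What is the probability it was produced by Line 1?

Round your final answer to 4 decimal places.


Let A = from Line 1, D = flawed

Given:
- P(A) = 0.6286, P(B) = 0.3714
- P(D|A) = 0.0114, P(D|B) = 0.0650

Step 1: Find P(D)
P(D) = P(D|A)P(A) + P(D|B)P(B)
     = 0.0114 × 0.6286 + 0.0650 × 0.3714
     = 0.00716604 + 0.02414100
     = 0.03130704

Step 2: Apply Bayes' theorem
P(A|D) = P(D|A)P(A) / P(D)
       = 0.00716604 / 0.03130704
       = 0.2289


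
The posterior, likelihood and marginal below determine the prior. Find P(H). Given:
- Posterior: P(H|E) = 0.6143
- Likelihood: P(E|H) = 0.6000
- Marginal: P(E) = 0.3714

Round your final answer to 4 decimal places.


From Bayes' theorem: P(H|E) = P(E|H) × P(H) / P(E)

Rearranging for P(H):
P(H) = P(H|E) × P(E) / P(E|H)
     = 0.6143 × 0.3714 / 0.6000
     = 0.22815102 / 0.6000
     = 0.3803


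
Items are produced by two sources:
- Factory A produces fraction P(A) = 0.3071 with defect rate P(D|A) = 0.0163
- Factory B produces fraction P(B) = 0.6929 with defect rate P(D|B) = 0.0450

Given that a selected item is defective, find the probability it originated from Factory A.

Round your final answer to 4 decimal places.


Let A = from Factory A, D = defective

Given:
- P(A) = 0.3071, P(B) = 0.6929
- P(D|A) = 0.0163, P(D|B) = 0.0450

Step 1: Find P(D)
P(D) = P(D|A)P(A) + P(D|B)P(B)
     = 0.0163 × 0.3071 + 0.0450 × 0.6929
     = 0.00500573 + 0.03118050
     = 0.03618623

Step 2: Apply Bayes' theorem
P(A|D) = P(D|A)P(A) / P(D)
       = 0.00500573 / 0.03618623
       = 0.1383


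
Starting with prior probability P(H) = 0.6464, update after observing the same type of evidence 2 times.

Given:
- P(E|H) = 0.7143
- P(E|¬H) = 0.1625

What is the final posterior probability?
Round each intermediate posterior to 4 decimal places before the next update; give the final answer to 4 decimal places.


Sequential Bayesian updating:

Initial prior: P(H) = 0.6464

Update 1:
  P(E) = 0.7143 × 0.6464 + 0.1625 × 0.3536 = 0.46172352 + 0.05746000 = 0.51918352
  P(H|E) = 0.46172352 / 0.51918352 = 0.8893

Update 2:
  P(E) = 0.7143 × 0.8893 + 0.1625 × 0.1107 = 0.63522699 + 0.01798875 = 0.65321574
  P(H|E) = 0.63522699 / 0.65321574 = 0.9725

Final posterior: 0.9725


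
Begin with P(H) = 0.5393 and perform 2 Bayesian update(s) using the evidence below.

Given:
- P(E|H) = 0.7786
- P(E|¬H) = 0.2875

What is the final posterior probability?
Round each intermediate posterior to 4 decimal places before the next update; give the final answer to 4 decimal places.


Sequential Bayesian updating:

Initial prior: P(H) = 0.5393

Update 1:
  P(E) = 0.7786 × 0.5393 + 0.2875 × 0.4607 = 0.41989898 + 0.13245125 = 0.55235023
  P(H|E) = 0.41989898 / 0.55235023 = 0.7602

Update 2:
  P(E) = 0.7786 × 0.7602 + 0.2875 × 0.2398 = 0.59189172 + 0.06894250 = 0.66083422
  P(H|E) = 0.59189172 / 0.66083422 = 0.8957

Final posterior: 0.8957


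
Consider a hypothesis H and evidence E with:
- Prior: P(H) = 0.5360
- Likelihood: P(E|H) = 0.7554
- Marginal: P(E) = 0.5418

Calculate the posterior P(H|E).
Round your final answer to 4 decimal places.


Using Bayes' theorem:

P(H|E) = P(E|H) × P(H) / P(E)
       = 0.7554 × 0.5360 / 0.5418
       = 0.40489440 / 0.5418
       = 0.7473

The evidence strengthens our belief in H.
Prior: 0.5360 → Posterior: 0.7473


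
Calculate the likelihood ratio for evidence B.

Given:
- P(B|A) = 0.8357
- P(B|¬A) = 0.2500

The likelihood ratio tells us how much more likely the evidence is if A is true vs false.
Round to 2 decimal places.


Likelihood Ratio (LR) = P(B|A) / P(B|¬A)

LR = 0.8357 / 0.2500
   = 3.34

The evidence is 3.34 times more likely if A is true than if A is false.
LR > 1, so observing B raises the odds in favor of A.


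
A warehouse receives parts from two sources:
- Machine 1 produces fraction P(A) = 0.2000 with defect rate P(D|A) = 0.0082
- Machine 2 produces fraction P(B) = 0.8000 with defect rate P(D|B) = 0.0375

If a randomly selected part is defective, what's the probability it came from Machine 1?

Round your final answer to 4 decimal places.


Let A = from Machine 1, D = defective

Given:
- P(A) = 0.2000, P(B) = 0.8000
- P(D|A) = 0.0082, P(D|B) = 0.0375

Step 1: Find P(D)
P(D) = P(D|A)P(A) + P(D|B)P(B)
     = 0.0082 × 0.2000 + 0.0375 × 0.8000
     = 0.00164000 + 0.03000000
     = 0.03164000

Step 2: Apply Bayes' theorem
P(A|D) = P(D|A)P(A) / P(D)
       = 0.00164000 / 0.03164000
       = 0.0518


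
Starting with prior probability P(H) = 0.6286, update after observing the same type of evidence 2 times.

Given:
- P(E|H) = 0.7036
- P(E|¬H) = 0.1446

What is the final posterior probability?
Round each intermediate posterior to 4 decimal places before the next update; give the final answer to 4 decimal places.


Sequential Bayesian updating:

Initial prior: P(H) = 0.6286

Update 1:
  P(E) = 0.7036 × 0.6286 + 0.1446 × 0.3714 = 0.44228296 + 0.05370444 = 0.49598740
  P(H|E) = 0.44228296 / 0.49598740 = 0.8917

Update 2:
  P(E) = 0.7036 × 0.8917 + 0.1446 × 0.1083 = 0.62740012 + 0.01566018 = 0.64306030
  P(H|E) = 0.62740012 / 0.64306030 = 0.9756

Final posterior: 0.9756


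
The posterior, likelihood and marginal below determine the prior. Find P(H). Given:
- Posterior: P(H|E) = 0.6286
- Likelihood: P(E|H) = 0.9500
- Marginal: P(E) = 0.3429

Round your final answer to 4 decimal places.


From Bayes' theorem: P(H|E) = P(E|H) × P(H) / P(E)

Rearranging for P(H):
P(H) = P(H|E) × P(E) / P(E|H)
     = 0.6286 × 0.3429 / 0.9500
     = 0.21554694 / 0.9500
     = 0.2269


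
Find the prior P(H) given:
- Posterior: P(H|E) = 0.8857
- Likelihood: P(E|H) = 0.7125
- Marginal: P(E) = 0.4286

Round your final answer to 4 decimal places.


From Bayes' theorem: P(H|E) = P(E|H) × P(H) / P(E)

Rearranging for P(H):
P(H) = P(H|E) × P(E) / P(E|H)
     = 0.8857 × 0.4286 / 0.7125
     = 0.37961102 / 0.7125
     = 0.5328


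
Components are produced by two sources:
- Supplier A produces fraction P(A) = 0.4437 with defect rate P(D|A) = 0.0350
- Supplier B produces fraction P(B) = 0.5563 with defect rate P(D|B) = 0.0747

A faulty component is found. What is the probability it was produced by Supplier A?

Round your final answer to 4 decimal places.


Let A = from Supplier A, D = faulty

Given:
- P(A) = 0.4437, P(B) = 0.5563
- P(D|A) = 0.0350, P(D|B) = 0.0747

Step 1: Find P(D)
P(D) = P(D|A)P(A) + P(D|B)P(B)
     = 0.0350 × 0.4437 + 0.0747 × 0.5563
     = 0.01552950 + 0.04155561
     = 0.05708511

Step 2: Apply Bayes' theorem
P(A|D) = P(D|A)P(A) / P(D)
       = 0.01552950 / 0.05708511
       = 0.2720


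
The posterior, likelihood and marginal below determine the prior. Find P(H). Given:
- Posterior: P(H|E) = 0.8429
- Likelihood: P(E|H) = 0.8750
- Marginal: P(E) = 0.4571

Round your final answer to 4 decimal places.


From Bayes' theorem: P(H|E) = P(E|H) × P(H) / P(E)

Rearranging for P(H):
P(H) = P(H|E) × P(E) / P(E|H)
     = 0.8429 × 0.4571 / 0.8750
     = 0.38528959 / 0.8750
     = 0.4403


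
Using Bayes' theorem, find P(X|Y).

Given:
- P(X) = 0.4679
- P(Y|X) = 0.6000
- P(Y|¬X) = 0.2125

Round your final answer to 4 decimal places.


Bayes' theorem: P(X|Y) = P(Y|X) × P(X) / P(Y)

Step 1: Calculate P(Y) using law of total probability
P(Y) = P(Y|X)P(X) + P(Y|¬X)P(¬X)
     = 0.6000 × 0.4679 + 0.2125 × 0.5321
     = 0.28074000 + 0.11307125
     = 0.39381125

Step 2: Apply Bayes' theorem
P(X|Y) = P(Y|X) × P(X) / P(Y)
       = 0.28074000 / 0.39381125
       = 0.7129


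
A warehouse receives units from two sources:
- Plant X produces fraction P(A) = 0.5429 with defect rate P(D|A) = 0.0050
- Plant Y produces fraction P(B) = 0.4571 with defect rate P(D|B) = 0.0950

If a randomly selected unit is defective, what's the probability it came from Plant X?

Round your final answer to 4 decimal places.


Let A = from Plant X, D = defective

Given:
- P(A) = 0.5429, P(B) = 0.4571
- P(D|A) = 0.0050, P(D|B) = 0.0950

Step 1: Find P(D)
P(D) = P(D|A)P(A) + P(D|B)P(B)
     = 0.0050 × 0.5429 + 0.0950 × 0.4571
     = 0.00271450 + 0.04342450
     = 0.04613900

Step 2: Apply Bayes' theorem
P(A|D) = P(D|A)P(A) / P(D)
       = 0.00271450 / 0.04613900
       = 0.0588


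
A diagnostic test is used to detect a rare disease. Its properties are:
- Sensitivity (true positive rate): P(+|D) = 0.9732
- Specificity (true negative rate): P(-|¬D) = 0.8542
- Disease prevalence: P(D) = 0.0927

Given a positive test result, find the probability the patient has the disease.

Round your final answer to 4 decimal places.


Let D = has disease, + = positive test

Given:
- P(D) = 0.0927 (prevalence)
- P(+|D) = 0.9732 (sensitivity)
- P(-|¬D) = 0.8542 (specificity)
- P(+|¬D) = 0.1458 (false positive rate = 1 - specificity)

Step 1: Find P(+)
P(+) = P(+|D)P(D) + P(+|¬D)P(¬D)
     = 0.9732 × 0.0927 + 0.1458 × 0.9073
     = 0.09021564 + 0.13228434
     = 0.22249998

Step 2: Apply Bayes' theorem for P(D|+)
P(D|+) = P(+|D)P(D) / P(+)
       = 0.09021564 / 0.22249998
       = 0.4055


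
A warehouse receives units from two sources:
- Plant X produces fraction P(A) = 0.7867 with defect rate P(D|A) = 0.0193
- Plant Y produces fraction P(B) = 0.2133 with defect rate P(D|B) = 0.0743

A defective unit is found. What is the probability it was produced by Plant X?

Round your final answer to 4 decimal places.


Let A = from Plant X, D = defective

Given:
- P(A) = 0.7867, P(B) = 0.2133
- P(D|A) = 0.0193, P(D|B) = 0.0743

Step 1: Find P(D)
P(D) = P(D|A)P(A) + P(D|B)P(B)
     = 0.0193 × 0.7867 + 0.0743 × 0.2133
     = 0.01518331 + 0.01584819
     = 0.03103150

Step 2: Apply Bayes' theorem
P(A|D) = P(D|A)P(A) / P(D)
       = 0.01518331 / 0.03103150
       = 0.4893


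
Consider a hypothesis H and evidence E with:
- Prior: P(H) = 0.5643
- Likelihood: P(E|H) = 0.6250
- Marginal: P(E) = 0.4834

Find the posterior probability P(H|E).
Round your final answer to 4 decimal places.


Using Bayes' theorem:

P(H|E) = P(E|H) × P(H) / P(E)
       = 0.6250 × 0.5643 / 0.4834
       = 0.35268750 / 0.4834
       = 0.7296

The evidence strengthens our belief in H.
Prior: 0.5643 → Posterior: 0.7296


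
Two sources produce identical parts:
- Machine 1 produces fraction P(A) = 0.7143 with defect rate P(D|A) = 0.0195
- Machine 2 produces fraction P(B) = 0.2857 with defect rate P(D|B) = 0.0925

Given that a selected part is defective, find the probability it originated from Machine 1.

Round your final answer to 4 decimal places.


Let A = from Machine 1, D = defective

Given:
- P(A) = 0.7143, P(B) = 0.2857
- P(D|A) = 0.0195, P(D|B) = 0.0925

Step 1: Find P(D)
P(D) = P(D|A)P(A) + P(D|B)P(B)
     = 0.0195 × 0.7143 + 0.0925 × 0.2857
     = 0.01392885 + 0.02642725
     = 0.04035610

Step 2: Apply Bayes' theorem
P(A|D) = P(D|A)P(A) / P(D)
       = 0.01392885 / 0.04035610
       = 0.3451


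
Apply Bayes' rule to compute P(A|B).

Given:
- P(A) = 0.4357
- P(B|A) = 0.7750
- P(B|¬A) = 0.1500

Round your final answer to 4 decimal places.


Bayes' theorem: P(A|B) = P(B|A) × P(A) / P(B)

Step 1: Calculate P(B) using law of total probability
P(B) = P(B|A)P(A) + P(B|¬A)P(¬A)
     = 0.7750 × 0.4357 + 0.1500 × 0.5643
     = 0.33766750 + 0.08464500
     = 0.42231250

Step 2: Apply Bayes' theorem
P(A|B) = P(B|A) × P(A) / P(B)
       = 0.33766750 / 0.42231250
       = 0.7996


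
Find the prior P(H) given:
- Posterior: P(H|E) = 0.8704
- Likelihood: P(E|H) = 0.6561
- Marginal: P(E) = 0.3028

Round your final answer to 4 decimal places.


From Bayes' theorem: P(H|E) = P(E|H) × P(H) / P(E)

Rearranging for P(H):
P(H) = P(H|E) × P(E) / P(E|H)
     = 0.8704 × 0.3028 / 0.6561
     = 0.26355712 / 0.6561
     = 0.4017


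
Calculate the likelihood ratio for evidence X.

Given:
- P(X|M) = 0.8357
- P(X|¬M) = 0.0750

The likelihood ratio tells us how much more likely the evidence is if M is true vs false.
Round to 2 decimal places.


Likelihood Ratio (LR) = P(X|M) / P(X|¬M)

LR = 0.8357 / 0.0750
   = 11.14

The evidence is 11.14 times more likely if M is true than if M is false.
Since LR > 1, the evidence supports M over ¬M.


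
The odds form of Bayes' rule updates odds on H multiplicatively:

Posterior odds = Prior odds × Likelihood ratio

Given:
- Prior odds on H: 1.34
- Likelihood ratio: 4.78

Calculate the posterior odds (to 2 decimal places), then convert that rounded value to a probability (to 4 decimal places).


Step 1: Calculate posterior odds
Posterior odds = Prior odds × LR
               = 1.34 × 4.78
               = 6.41

Step 2: Convert to probability
P(H|E) = Posterior odds / (1 + Posterior odds)
       = 6.41 / (1 + 6.41)
       = 6.41 / 7.41
       = 0.8650

The evidence increased P(H) from 0.5726 to 0.8650.


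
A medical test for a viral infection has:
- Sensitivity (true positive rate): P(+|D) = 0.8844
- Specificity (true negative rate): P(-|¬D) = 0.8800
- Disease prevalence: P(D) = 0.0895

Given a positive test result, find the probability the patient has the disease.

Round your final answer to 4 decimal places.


Let D = has disease, + = positive test

Given:
- P(D) = 0.0895 (prevalence)
- P(+|D) = 0.8844 (sensitivity)
- P(-|¬D) = 0.8800 (specificity)
- P(+|¬D) = 0.1200 (false positive rate = 1 - specificity)

Step 1: Find P(+)
P(+) = P(+|D)P(D) + P(+|¬D)P(¬D)
     = 0.8844 × 0.0895 + 0.1200 × 0.9105
     = 0.07915380 + 0.10926000
     = 0.18841380

Step 2: Apply Bayes' theorem for P(D|+)
P(D|+) = P(+|D)P(D) / P(+)
       = 0.07915380 / 0.18841380
       = 0.4201


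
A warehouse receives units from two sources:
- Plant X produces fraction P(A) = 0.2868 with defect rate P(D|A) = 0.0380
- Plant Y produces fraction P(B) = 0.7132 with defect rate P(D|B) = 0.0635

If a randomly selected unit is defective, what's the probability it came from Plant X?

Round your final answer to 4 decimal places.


Let A = from Plant X, D = defective

Given:
- P(A) = 0.2868, P(B) = 0.7132
- P(D|A) = 0.0380, P(D|B) = 0.0635

Step 1: Find P(D)
P(D) = P(D|A)P(A) + P(D|B)P(B)
     = 0.0380 × 0.2868 + 0.0635 × 0.7132
     = 0.01089840 + 0.04528820
     = 0.05618660

Step 2: Apply Bayes' theorem
P(A|D) = P(D|A)P(A) / P(D)
       = 0.01089840 / 0.05618660
       = 0.1940


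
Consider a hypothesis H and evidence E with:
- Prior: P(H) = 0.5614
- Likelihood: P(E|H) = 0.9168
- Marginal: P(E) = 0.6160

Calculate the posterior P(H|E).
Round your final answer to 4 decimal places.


Using Bayes' theorem:

P(H|E) = P(E|H) × P(H) / P(E)
       = 0.9168 × 0.5614 / 0.6160
       = 0.51469152 / 0.6160
       = 0.8355

The evidence strengthens our belief in H.
Prior: 0.5614 → Posterior: 0.8355


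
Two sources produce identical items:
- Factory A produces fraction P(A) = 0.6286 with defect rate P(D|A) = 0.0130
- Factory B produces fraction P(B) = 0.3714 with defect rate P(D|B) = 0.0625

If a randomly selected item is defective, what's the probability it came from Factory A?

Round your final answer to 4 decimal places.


Let A = from Factory A, D = defective

Given:
- P(A) = 0.6286, P(B) = 0.3714
- P(D|A) = 0.0130, P(D|B) = 0.0625

Step 1: Find P(D)
P(D) = P(D|A)P(A) + P(D|B)P(B)
     = 0.0130 × 0.6286 + 0.0625 × 0.3714
     = 0.00817180 + 0.02321250
     = 0.03138430

Step 2: Apply Bayes' theorem
P(A|D) = P(D|A)P(A) / P(D)
       = 0.00817180 / 0.03138430
       = 0.2604


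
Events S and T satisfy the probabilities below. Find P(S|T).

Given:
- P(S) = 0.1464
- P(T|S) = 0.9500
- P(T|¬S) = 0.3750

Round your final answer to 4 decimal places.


Bayes' theorem: P(S|T) = P(T|S) × P(S) / P(T)

Step 1: Calculate P(T) using law of total probability
P(T) = P(T|S)P(S) + P(T|¬S)P(¬S)
     = 0.9500 × 0.1464 + 0.3750 × 0.8536
     = 0.13908000 + 0.32010000
     = 0.45918000

Step 2: Apply Bayes' theorem
P(S|T) = P(T|S) × P(S) / P(T)
       = 0.13908000 / 0.45918000
       = 0.3029


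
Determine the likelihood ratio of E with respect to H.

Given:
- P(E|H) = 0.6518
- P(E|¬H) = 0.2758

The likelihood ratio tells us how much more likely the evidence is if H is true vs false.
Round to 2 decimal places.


Likelihood Ratio (LR) = P(E|H) / P(E|¬H)

LR = 0.6518 / 0.2758
   = 2.36

The evidence is 2.36 times more likely if H is true than if H is false.
LR > 1, so observing E raises the odds in favor of H.


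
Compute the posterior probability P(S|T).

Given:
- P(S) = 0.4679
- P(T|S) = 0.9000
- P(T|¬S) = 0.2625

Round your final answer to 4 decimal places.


Bayes' theorem: P(S|T) = P(T|S) × P(S) / P(T)

Step 1: Calculate P(T) using law of total probability
P(T) = P(T|S)P(S) + P(T|¬S)P(¬S)
     = 0.9000 × 0.4679 + 0.2625 × 0.5321
     = 0.42111000 + 0.13967625
     = 0.56078625

Step 2: Apply Bayes' theorem
P(S|T) = P(T|S) × P(S) / P(T)
       = 0.42111000 / 0.56078625
       = 0.7509


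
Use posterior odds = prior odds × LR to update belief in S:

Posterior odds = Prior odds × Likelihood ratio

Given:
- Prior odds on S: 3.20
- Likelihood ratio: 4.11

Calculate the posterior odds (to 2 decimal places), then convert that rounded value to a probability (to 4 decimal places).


Step 1: Calculate posterior odds
Posterior odds = Prior odds × LR
               = 3.20 × 4.11
               = 13.15

Step 2: Convert to probability
P(S|E) = Posterior odds / (1 + Posterior odds)
       = 13.15 / (1 + 13.15)
       = 13.15 / 14.15
       = 0.9293

The evidence increased P(S) from 0.7619 to 0.9293.


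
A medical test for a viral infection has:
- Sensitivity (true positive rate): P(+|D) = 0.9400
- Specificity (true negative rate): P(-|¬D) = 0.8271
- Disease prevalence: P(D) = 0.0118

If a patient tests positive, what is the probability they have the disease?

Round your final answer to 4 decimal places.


Let D = has disease, + = positive test

Given:
- P(D) = 0.0118 (prevalence)
- P(+|D) = 0.9400 (sensitivity)
- P(-|¬D) = 0.8271 (specificity)
- P(+|¬D) = 0.1729 (false positive rate = 1 - specificity)

Step 1: Find P(+)
P(+) = P(+|D)P(D) + P(+|¬D)P(¬D)
     = 0.9400 × 0.0118 + 0.1729 × 0.9882
     = 0.01109200 + 0.17085978
     = 0.18195178

Step 2: Apply Bayes' theorem for P(D|+)
P(D|+) = P(+|D)P(D) / P(+)
       = 0.01109200 / 0.18195178
       = 0.0610


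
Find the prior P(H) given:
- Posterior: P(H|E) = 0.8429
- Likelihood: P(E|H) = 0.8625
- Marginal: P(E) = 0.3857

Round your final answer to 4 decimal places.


From Bayes' theorem: P(H|E) = P(E|H) × P(H) / P(E)

Rearranging for P(H):
P(H) = P(H|E) × P(E) / P(E|H)
     = 0.8429 × 0.3857 / 0.8625
     = 0.32510653 / 0.8625
     = 0.3769


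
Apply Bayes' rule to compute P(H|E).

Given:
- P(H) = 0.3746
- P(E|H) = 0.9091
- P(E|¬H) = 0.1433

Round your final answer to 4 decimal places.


Bayes' theorem: P(H|E) = P(E|H) × P(H) / P(E)

Step 1: Calculate P(E) using law of total probability
P(E) = P(E|H)P(H) + P(E|¬H)P(¬H)
     = 0.9091 × 0.3746 + 0.1433 × 0.6254
     = 0.34054886 + 0.08961982
     = 0.43016868

Step 2: Apply Bayes' theorem
P(H|E) = P(E|H) × P(H) / P(E)
       = 0.34054886 / 0.43016868
       = 0.7917


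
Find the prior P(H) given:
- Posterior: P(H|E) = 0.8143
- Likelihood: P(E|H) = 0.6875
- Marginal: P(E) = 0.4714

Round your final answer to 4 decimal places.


From Bayes' theorem: P(H|E) = P(E|H) × P(H) / P(E)

Rearranging for P(H):
P(H) = P(H|E) × P(E) / P(E|H)
     = 0.8143 × 0.4714 / 0.6875
     = 0.38386102 / 0.6875
     = 0.5583


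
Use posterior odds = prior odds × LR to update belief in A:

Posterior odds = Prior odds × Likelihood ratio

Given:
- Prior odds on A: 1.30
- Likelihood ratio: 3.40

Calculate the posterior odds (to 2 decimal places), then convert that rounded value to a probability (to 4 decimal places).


Step 1: Calculate posterior odds
Posterior odds = Prior odds × LR
               = 1.30 × 3.40
               = 4.42

Step 2: Convert to probability
P(A|E) = Posterior odds / (1 + Posterior odds)
       = 4.42 / (1 + 4.42)
       = 4.42 / 5.42
       = 0.8155

The evidence increased P(A) from 0.5652 to 0.8155.


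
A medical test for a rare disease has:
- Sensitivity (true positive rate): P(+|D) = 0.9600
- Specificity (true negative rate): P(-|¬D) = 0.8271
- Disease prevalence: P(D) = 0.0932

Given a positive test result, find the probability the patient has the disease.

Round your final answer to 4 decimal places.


Let D = has disease, + = positive test

Given:
- P(D) = 0.0932 (prevalence)
- P(+|D) = 0.9600 (sensitivity)
- P(-|¬D) = 0.8271 (specificity)
- P(+|¬D) = 0.1729 (false positive rate = 1 - specificity)

Step 1: Find P(+)
P(+) = P(+|D)P(D) + P(+|¬D)P(¬D)
     = 0.9600 × 0.0932 + 0.1729 × 0.9068
     = 0.08947200 + 0.15678572
     = 0.24625772

Step 2: Apply Bayes' theorem for P(D|+)
P(D|+) = P(+|D)P(D) / P(+)
       = 0.08947200 / 0.24625772
       = 0.3633


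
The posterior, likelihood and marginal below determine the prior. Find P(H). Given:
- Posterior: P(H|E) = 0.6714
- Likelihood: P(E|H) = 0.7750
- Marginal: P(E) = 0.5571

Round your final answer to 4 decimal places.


From Bayes' theorem: P(H|E) = P(E|H) × P(H) / P(E)

Rearranging for P(H):
P(H) = P(H|E) × P(E) / P(E|H)
     = 0.6714 × 0.5571 / 0.7750
     = 0.37403694 / 0.7750
     = 0.4826


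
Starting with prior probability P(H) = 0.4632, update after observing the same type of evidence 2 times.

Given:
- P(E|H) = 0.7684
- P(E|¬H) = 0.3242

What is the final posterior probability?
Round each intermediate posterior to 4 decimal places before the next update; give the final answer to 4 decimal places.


Sequential Bayesian updating:

Initial prior: P(H) = 0.4632

Update 1:
  P(E) = 0.7684 × 0.4632 + 0.3242 × 0.5368 = 0.35592288 + 0.17403056 = 0.52995344
  P(H|E) = 0.35592288 / 0.52995344 = 0.6716

Update 2:
  P(E) = 0.7684 × 0.6716 + 0.3242 × 0.3284 = 0.51605744 + 0.10646728 = 0.62252472
  P(H|E) = 0.51605744 / 0.62252472 = 0.8290

Final posterior: 0.8290


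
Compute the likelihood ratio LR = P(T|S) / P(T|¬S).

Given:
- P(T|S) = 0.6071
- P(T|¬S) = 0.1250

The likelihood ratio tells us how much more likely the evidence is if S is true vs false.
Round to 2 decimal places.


Likelihood Ratio (LR) = P(T|S) / P(T|¬S)

LR = 0.6071 / 0.1250
   = 4.86

The evidence is 4.86 times more likely if S is true than if S is false.
Because LR exceeds 1, T is evidence for S.


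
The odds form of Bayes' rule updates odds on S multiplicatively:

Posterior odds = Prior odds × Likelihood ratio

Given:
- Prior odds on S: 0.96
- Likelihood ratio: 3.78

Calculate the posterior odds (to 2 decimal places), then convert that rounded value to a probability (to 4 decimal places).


Step 1: Calculate posterior odds
Posterior odds = Prior odds × LR
               = 0.96 × 3.78
               = 3.63

Step 2: Convert to probability
P(S|E) = Posterior odds / (1 + Posterior odds)
       = 3.63 / (1 + 3.63)
       = 3.63 / 4.63
       = 0.7840

The evidence increased P(S) from 0.4898 to 0.7840.


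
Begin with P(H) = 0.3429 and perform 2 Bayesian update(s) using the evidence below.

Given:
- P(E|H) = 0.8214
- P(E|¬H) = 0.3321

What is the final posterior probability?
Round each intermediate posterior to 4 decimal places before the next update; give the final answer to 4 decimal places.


Sequential Bayesian updating:

Initial prior: P(H) = 0.3429

Update 1:
  P(E) = 0.8214 × 0.3429 + 0.3321 × 0.6571 = 0.28165806 + 0.21822291 = 0.49988097
  P(H|E) = 0.28165806 / 0.49988097 = 0.5635

Update 2:
  P(E) = 0.8214 × 0.5635 + 0.3321 × 0.4365 = 0.46285890 + 0.14496165 = 0.60782055
  P(H|E) = 0.46285890 / 0.60782055 = 0.7615

Final posterior: 0.7615


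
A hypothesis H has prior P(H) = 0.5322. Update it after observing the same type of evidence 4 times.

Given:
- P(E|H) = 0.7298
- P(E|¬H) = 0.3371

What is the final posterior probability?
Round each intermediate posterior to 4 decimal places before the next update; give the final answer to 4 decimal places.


Sequential Bayesian updating:

Initial prior: P(H) = 0.5322

Update 1:
  P(E) = 0.7298 × 0.5322 + 0.3371 × 0.4678 = 0.38839956 + 0.15769538 = 0.54609494
  P(H|E) = 0.38839956 / 0.54609494 = 0.7112

Update 2:
  P(E) = 0.7298 × 0.7112 + 0.3371 × 0.2888 = 0.51903376 + 0.09735448 = 0.61638824
  P(H|E) = 0.51903376 / 0.61638824 = 0.8421

Update 3:
  P(E) = 0.7298 × 0.8421 + 0.3371 × 0.1579 = 0.61456458 + 0.05322809 = 0.66779267
  P(H|E) = 0.61456458 / 0.66779267 = 0.9203

Update 4:
  P(E) = 0.7298 × 0.9203 + 0.3371 × 0.0797 = 0.67163494 + 0.02686687 = 0.69850181
  P(H|E) = 0.67163494 / 0.69850181 = 0.9615

Final posterior: 0.9615


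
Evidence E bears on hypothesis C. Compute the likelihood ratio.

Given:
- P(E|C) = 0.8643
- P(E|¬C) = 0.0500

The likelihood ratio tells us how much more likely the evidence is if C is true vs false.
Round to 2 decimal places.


Likelihood Ratio (LR) = P(E|C) / P(E|¬C)

LR = 0.8643 / 0.0500
   = 17.29

The evidence is 17.29 times more likely if C is true than if C is false.
LR > 1, so observing E raises the odds in favor of C.


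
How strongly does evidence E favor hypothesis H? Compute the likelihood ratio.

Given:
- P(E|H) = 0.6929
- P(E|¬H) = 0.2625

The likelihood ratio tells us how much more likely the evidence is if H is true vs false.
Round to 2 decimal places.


Likelihood Ratio (LR) = P(E|H) / P(E|¬H)

LR = 0.6929 / 0.2625
   = 2.64

The evidence is 2.64 times more likely if H is true than if H is false.
LR > 1, so observing E raises the odds in favor of H.


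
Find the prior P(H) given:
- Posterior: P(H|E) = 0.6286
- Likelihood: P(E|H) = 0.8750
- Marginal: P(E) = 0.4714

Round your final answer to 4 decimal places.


From Bayes' theorem: P(H|E) = P(E|H) × P(H) / P(E)

Rearranging for P(H):
P(H) = P(H|E) × P(E) / P(E|H)
     = 0.6286 × 0.4714 / 0.8750
     = 0.29632204 / 0.8750
     = 0.3387


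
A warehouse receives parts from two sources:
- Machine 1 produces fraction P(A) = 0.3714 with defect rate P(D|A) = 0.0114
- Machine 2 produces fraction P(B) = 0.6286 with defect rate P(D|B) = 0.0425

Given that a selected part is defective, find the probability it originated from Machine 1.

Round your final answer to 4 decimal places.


Let A = from Machine 1, D = defective

Given:
- P(A) = 0.3714, P(B) = 0.6286
- P(D|A) = 0.0114, P(D|B) = 0.0425

Step 1: Find P(D)
P(D) = P(D|A)P(A) + P(D|B)P(B)
     = 0.0114 × 0.3714 + 0.0425 × 0.6286
     = 0.00423396 + 0.02671550
     = 0.03094946

Step 2: Apply Bayes' theorem
P(A|D) = P(D|A)P(A) / P(D)
       = 0.00423396 / 0.03094946
       = 0.1368


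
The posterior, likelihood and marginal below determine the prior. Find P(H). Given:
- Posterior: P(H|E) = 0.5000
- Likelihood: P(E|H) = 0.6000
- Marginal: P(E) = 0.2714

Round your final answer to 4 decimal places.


From Bayes' theorem: P(H|E) = P(E|H) × P(H) / P(E)

Rearranging for P(H):
P(H) = P(H|E) × P(E) / P(E|H)
     = 0.5000 × 0.2714 / 0.6000
     = 0.13570000 / 0.6000
     = 0.2262


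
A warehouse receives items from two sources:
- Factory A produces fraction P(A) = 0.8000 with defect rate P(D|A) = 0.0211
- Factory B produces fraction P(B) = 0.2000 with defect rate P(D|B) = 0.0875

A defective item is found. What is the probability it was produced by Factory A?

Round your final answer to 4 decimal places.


Let A = from Factory A, D = defective

Given:
- P(A) = 0.8000, P(B) = 0.2000
- P(D|A) = 0.0211, P(D|B) = 0.0875

Step 1: Find P(D)
P(D) = P(D|A)P(A) + P(D|B)P(B)
     = 0.0211 × 0.8000 + 0.0875 × 0.2000
     = 0.01688000 + 0.01750000
     = 0.03438000

Step 2: Apply Bayes' theorem
P(A|D) = P(D|A)P(A) / P(D)
       = 0.01688000 / 0.03438000
       = 0.4910


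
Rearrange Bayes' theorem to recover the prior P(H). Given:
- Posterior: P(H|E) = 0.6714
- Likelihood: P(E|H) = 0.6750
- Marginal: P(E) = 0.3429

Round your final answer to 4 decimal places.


From Bayes' theorem: P(H|E) = P(E|H) × P(H) / P(E)

Rearranging for P(H):
P(H) = P(H|E) × P(E) / P(E|H)
     = 0.6714 × 0.3429 / 0.6750
     = 0.23022306 / 0.6750
     = 0.3411


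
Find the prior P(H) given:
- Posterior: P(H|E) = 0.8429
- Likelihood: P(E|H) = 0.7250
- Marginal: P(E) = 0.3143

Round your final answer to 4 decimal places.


From Bayes' theorem: P(H|E) = P(E|H) × P(H) / P(E)

Rearranging for P(H):
P(H) = P(H|E) × P(E) / P(E|H)
     = 0.8429 × 0.3143 / 0.7250
     = 0.26492347 / 0.7250
     = 0.3654


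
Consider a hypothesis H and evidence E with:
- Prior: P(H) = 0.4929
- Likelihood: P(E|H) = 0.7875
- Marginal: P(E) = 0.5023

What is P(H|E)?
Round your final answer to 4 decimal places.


Using Bayes' theorem:

P(H|E) = P(E|H) × P(H) / P(E)
       = 0.7875 × 0.4929 / 0.5023
       = 0.38815875 / 0.5023
       = 0.7728

The evidence strengthens our belief in H.
Prior: 0.4929 → Posterior: 0.7728


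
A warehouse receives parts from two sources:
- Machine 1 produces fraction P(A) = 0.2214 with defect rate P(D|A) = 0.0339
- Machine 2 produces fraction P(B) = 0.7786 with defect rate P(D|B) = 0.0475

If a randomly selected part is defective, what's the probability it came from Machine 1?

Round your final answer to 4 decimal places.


Let A = from Machine 1, D = defective

Given:
- P(A) = 0.2214, P(B) = 0.7786
- P(D|A) = 0.0339, P(D|B) = 0.0475

Step 1: Find P(D)
P(D) = P(D|A)P(A) + P(D|B)P(B)
     = 0.0339 × 0.2214 + 0.0475 × 0.7786
     = 0.00750546 + 0.03698350
     = 0.04448896

Step 2: Apply Bayes' theorem
P(A|D) = P(D|A)P(A) / P(D)
       = 0.00750546 / 0.04448896
       = 0.1687


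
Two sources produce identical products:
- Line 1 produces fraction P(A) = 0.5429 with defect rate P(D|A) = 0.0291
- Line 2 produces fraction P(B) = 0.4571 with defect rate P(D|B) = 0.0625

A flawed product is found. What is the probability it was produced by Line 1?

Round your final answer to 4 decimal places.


Let A = from Line 1, D = flawed

Given:
- P(A) = 0.5429, P(B) = 0.4571
- P(D|A) = 0.0291, P(D|B) = 0.0625

Step 1: Find P(D)
P(D) = P(D|A)P(A) + P(D|B)P(B)
     = 0.0291 × 0.5429 + 0.0625 × 0.4571
     = 0.01579839 + 0.02856875
     = 0.04436714

Step 2: Apply Bayes' theorem
P(A|D) = P(D|A)P(A) / P(D)
       = 0.01579839 / 0.04436714
       = 0.3561


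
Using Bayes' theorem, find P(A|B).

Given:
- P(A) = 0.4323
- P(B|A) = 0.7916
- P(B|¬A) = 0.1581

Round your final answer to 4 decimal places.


Bayes' theorem: P(A|B) = P(B|A) × P(A) / P(B)

Step 1: Calculate P(B) using law of total probability
P(B) = P(B|A)P(A) + P(B|¬A)P(¬A)
     = 0.7916 × 0.4323 + 0.1581 × 0.5677
     = 0.34220868 + 0.08975337
     = 0.43196205

Step 2: Apply Bayes' theorem
P(A|B) = P(B|A) × P(A) / P(B)
       = 0.34220868 / 0.43196205
       = 0.7922


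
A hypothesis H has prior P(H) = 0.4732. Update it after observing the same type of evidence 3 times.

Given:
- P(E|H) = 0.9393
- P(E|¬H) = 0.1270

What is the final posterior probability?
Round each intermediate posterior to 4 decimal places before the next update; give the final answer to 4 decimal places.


Sequential Bayesian updating:

Initial prior: P(H) = 0.4732

Update 1:
  P(E) = 0.9393 × 0.4732 + 0.1270 × 0.5268 = 0.44447676 + 0.06690360 = 0.51138036
  P(H|E) = 0.44447676 / 0.51138036 = 0.8692

Update 2:
  P(E) = 0.9393 × 0.8692 + 0.1270 × 0.1308 = 0.81643956 + 0.01661160 = 0.83305116
  P(H|E) = 0.81643956 / 0.83305116 = 0.9801

Update 3:
  P(E) = 0.9393 × 0.9801 + 0.1270 × 0.0199 = 0.92060793 + 0.00252730 = 0.92313523
  P(H|E) = 0.92060793 / 0.92313523 = 0.9973

Final posterior: 0.9973


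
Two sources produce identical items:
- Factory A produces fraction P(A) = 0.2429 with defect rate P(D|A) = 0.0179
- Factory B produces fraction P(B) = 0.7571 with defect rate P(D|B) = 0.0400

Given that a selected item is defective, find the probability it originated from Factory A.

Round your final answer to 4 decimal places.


Let A = from Factory A, D = defective

Given:
- P(A) = 0.2429, P(B) = 0.7571
- P(D|A) = 0.0179, P(D|B) = 0.0400

Step 1: Find P(D)
P(D) = P(D|A)P(A) + P(D|B)P(B)
     = 0.0179 × 0.2429 + 0.0400 × 0.7571
     = 0.00434791 + 0.03028400
     = 0.03463191

Step 2: Apply Bayes' theorem
P(A|D) = P(D|A)P(A) / P(D)
       = 0.00434791 / 0.03463191
       = 0.1255


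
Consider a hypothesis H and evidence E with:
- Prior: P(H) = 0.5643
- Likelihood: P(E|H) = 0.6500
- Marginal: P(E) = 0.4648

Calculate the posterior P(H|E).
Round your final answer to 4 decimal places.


Using Bayes' theorem:

P(H|E) = P(E|H) × P(H) / P(E)
       = 0.6500 × 0.5643 / 0.4648
       = 0.36679500 / 0.4648
       = 0.7891

The evidence strengthens our belief in H.
Prior: 0.5643 → Posterior: 0.7891


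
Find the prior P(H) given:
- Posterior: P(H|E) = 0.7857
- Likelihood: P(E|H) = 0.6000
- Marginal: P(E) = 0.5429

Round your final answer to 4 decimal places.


From Bayes' theorem: P(H|E) = P(E|H) × P(H) / P(E)

Rearranging for P(H):
P(H) = P(H|E) × P(E) / P(E|H)
     = 0.7857 × 0.5429 / 0.6000
     = 0.42655653 / 0.6000
     = 0.7109


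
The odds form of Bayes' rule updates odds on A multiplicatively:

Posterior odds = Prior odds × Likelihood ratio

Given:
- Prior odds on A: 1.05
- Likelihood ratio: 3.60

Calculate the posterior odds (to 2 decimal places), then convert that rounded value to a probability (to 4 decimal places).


Step 1: Calculate posterior odds
Posterior odds = Prior odds × LR
               = 1.05 × 3.60
               = 3.78

Step 2: Convert to probability
P(A|E) = Posterior odds / (1 + Posterior odds)
       = 3.78 / (1 + 3.78)
       = 3.78 / 4.78
       = 0.7908

The evidence increased P(A) from 0.5122 to 0.7908.


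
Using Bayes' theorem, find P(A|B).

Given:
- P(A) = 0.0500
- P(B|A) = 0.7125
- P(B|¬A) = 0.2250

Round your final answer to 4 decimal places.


Bayes' theorem: P(A|B) = P(B|A) × P(A) / P(B)

Step 1: Calculate P(B) using law of total probability
P(B) = P(B|A)P(A) + P(B|¬A)P(¬A)
     = 0.7125 × 0.0500 + 0.2250 × 0.9500
     = 0.03562500 + 0.21375000
     = 0.24937500

Step 2: Apply Bayes' theorem
P(A|B) = P(B|A) × P(A) / P(B)
       = 0.03562500 / 0.24937500
       = 0.1429


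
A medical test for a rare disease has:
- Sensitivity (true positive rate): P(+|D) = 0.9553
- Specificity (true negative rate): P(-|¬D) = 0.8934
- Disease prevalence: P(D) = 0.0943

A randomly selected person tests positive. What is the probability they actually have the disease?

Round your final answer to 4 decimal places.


Let D = has disease, + = positive test

Given:
- P(D) = 0.0943 (prevalence)
- P(+|D) = 0.9553 (sensitivity)
- P(-|¬D) = 0.8934 (specificity)
- P(+|¬D) = 0.1066 (false positive rate = 1 - specificity)

Step 1: Find P(+)
P(+) = P(+|D)P(D) + P(+|¬D)P(¬D)
     = 0.9553 × 0.0943 + 0.1066 × 0.9057
     = 0.09008479 + 0.09654762
     = 0.18663241

Step 2: Apply Bayes' theorem for P(D|+)
P(D|+) = P(+|D)P(D) / P(+)
       = 0.09008479 / 0.18663241
       = 0.4827


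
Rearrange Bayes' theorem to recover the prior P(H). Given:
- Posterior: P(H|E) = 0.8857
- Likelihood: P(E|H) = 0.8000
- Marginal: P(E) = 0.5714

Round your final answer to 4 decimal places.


From Bayes' theorem: P(H|E) = P(E|H) × P(H) / P(E)

Rearranging for P(H):
P(H) = P(H|E) × P(E) / P(E|H)
     = 0.8857 × 0.5714 / 0.8000
     = 0.50608898 / 0.8000
     = 0.6326


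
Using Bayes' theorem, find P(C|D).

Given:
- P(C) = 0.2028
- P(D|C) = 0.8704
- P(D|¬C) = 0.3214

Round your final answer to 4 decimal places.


Bayes' theorem: P(C|D) = P(D|C) × P(C) / P(D)

Step 1: Calculate P(D) using law of total probability
P(D) = P(D|C)P(C) + P(D|¬C)P(¬C)
     = 0.8704 × 0.2028 + 0.3214 × 0.7972
     = 0.17651712 + 0.25622008
     = 0.43273720

Step 2: Apply Bayes' theorem
P(C|D) = P(D|C) × P(C) / P(D)
       = 0.17651712 / 0.43273720
       = 0.4079
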